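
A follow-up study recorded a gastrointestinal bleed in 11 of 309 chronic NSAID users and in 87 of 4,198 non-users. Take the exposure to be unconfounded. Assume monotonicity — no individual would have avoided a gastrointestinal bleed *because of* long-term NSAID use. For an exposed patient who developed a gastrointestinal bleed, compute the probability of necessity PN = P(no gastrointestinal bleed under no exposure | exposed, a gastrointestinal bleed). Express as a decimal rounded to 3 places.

p₁ = P(outcome | exposed) = 11/309 = 0.035599
p₀ = P(outcome | unexposed) = 87/4198 = 0.020724
Under exogeneity and monotonicity, PN = (p₁ − p₀) / p₁.
PN = (0.035599 − 0.020724) / 0.035599 = 0.014875 / 0.035599 ≈ 0.4178

PN ≈ 0.418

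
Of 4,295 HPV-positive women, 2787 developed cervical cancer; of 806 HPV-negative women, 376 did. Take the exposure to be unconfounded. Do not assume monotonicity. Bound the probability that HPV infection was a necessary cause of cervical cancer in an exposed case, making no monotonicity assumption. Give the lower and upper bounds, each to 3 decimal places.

p₁ = P(outcome | exposed) = 2787/4295 = 0.64889
p₀ = P(outcome | unexposed) = 376/806 = 0.4665
Under exogeneity alone the bounds on PN are max{0,(p₁−p₀)/p₁} ≤ PN ≤ min{1,(1−p₀)/p₁}.
  lower = (p₁ − p₀)/p₁ = 0.18239 / 0.64889 ≈ 0.2811
  upper = min{1, (1 − p₀)/p₁} = 0.5335 / 0.64889 ≈ 0.8222

0.281 ≤ PN ≤ 0.822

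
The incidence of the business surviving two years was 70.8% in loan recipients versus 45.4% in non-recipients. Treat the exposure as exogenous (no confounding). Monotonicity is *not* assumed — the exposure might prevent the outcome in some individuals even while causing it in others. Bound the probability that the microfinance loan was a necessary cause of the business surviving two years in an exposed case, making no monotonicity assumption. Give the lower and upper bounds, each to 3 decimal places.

p₁ = 0.708, p₀ = 0.454.
Under exogeneity alone the bounds on PN are max{0,(p₁−p₀)/p₁} ≤ PN ≤ min{1,(1−p₀)/p₁}.
  lower = (p₁ − p₀)/p₁ = 0.254 / 0.708 ≈ 0.3588
  upper = min{1, (1 − p₀)/p₁} = 0.546 / 0.708 ≈ 0.7712

0.359 ≤ PN ≤ 0.771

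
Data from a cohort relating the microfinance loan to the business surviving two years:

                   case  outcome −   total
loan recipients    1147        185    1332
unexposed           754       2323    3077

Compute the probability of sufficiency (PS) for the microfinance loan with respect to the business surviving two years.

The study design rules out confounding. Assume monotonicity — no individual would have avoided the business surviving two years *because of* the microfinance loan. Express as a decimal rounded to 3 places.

p₁ = P(outcome | exposed) = 1147/1332 = 0.86111
p₀ = P(outcome | unexposed) = 754/3077 = 0.24504
Under exogeneity and monotonicity, PS = (p₁ − p₀)/(1 − p₀).
PS = (0.86111 − 0.24504) / 0.75496 ≈ 0.8160

PS ≈ 0.816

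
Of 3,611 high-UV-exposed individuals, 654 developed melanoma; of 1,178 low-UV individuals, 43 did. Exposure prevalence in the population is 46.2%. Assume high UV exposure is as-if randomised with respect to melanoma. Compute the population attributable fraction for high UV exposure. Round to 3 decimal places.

p₁ = P(outcome | exposed) = 654/3611 = 0.18111
p₀ = P(outcome | unexposed) = 43/1178 = 0.036503
Overall risk P(Y=1) = π·p₁ + (1−π)·p₀ = 0.462×0.18111 + 0.538×0.036503 = 0.10331.
Under exogeneity, PAF = [P(Y=1) − p₀] / P(Y=1).
PAF = (0.10331 − 0.036503) / 0.10331 ≈ 0.6467

PAF ≈ 0.647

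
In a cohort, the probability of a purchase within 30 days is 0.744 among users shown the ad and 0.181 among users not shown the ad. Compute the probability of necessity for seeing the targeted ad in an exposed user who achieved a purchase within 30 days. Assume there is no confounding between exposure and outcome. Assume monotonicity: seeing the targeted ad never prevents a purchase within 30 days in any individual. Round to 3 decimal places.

Let p₁ = 0.744, p₀ = 0.181.
Under exogeneity and monotonicity, PN = (p₁ − p₀) / p₁.
PN = (0.744 − 0.181) / 0.744 = 0.563 / 0.744 ≈ 0.7567

PN ≈ 0.757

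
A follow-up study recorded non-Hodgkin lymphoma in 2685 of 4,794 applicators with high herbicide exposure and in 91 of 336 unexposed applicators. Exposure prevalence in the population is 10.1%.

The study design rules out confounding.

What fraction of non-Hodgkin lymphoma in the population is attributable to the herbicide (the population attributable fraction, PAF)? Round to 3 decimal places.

p₁ = P(outcome | exposed) = 2685/4794 = 0.56008
p₀ = P(outcome | unexposed) = 91/336 = 0.27083
Overall risk P(Y=1) = π·p₁ + (1−π)·p₀ = 0.101×0.56008 + 0.899×0.27083 = 0.30005.
Under exogeneity, PAF = [P(Y=1) − p₀] / P(Y=1).
PAF = (0.30005 − 0.27083) / 0.30005 ≈ 0.0974

PAF ≈ 0.097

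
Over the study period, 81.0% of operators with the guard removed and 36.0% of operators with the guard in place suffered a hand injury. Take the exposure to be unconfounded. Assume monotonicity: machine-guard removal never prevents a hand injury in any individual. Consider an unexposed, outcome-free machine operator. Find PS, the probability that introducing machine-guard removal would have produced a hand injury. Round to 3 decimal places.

PS ≈ 0.703

p₁ = 0.81, p₀ = 0.36.
Under exogeneity and monotonicity, PS = (p₁ − p₀) / (1 − p₀).
PS = (0.81 − 0.36) / (1 − 0.36) = 0.45 / 0.64 ≈ 0.7031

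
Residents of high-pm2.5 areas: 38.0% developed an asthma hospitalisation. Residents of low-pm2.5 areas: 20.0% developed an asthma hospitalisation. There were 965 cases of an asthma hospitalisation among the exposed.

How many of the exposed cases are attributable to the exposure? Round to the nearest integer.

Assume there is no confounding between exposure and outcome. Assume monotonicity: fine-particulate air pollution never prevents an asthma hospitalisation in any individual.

p₁ = 0.38, p₀ = 0.2.
PN = (p₁ − p₀)/p₁ = (0.38 − 0.2) / 0.38 ≈ 0.47368.
Attributable cases ≈ PN × (exposed cases) = 0.47368 × 965 ≈ 457.11.

about 457 cases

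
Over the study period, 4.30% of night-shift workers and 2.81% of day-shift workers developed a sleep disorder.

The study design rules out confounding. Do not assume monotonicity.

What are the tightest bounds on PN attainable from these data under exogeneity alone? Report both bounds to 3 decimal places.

0.347 ≤ PN ≤ 1.000

p₁ = 0.043, p₀ = 0.0281.
Under exogeneity alone the bounds on PN are max{0,(p₁−p₀)/p₁} ≤ PN ≤ min{1,(1−p₀)/p₁}.
  lower = (p₁ − p₀)/p₁ = 0.0149 / 0.043 ≈ 0.3465
  upper = min{1, (1 − p₀)/p₁} = 0.9719 / 0.043 ≈ 22.6023 → capped at 1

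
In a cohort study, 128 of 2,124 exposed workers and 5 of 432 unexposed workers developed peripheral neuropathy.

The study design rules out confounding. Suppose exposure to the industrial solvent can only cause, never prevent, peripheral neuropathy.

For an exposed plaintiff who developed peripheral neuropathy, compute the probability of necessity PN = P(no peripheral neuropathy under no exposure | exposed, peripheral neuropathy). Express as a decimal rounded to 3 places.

PN ≈ 0.808

p₁ = P(outcome | exposed) = 128/2124 = 0.060264
p₀ = P(outcome | unexposed) = 5/432 = 0.011574
Under exogeneity and monotonicity, PN = (p₁ − p₀) / p₁.
PN = (0.060264 − 0.011574) / 0.060264 = 0.04869 / 0.060264 ≈ 0.8079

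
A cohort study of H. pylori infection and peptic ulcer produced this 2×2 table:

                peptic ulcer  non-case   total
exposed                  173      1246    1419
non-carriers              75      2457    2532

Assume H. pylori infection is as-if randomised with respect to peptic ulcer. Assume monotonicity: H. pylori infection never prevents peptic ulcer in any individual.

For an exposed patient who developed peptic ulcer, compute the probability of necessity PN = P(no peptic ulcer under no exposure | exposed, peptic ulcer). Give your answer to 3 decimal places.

p₁ = P(outcome | exposed) = 173/1419 = 0.12192
p₀ = P(outcome | unexposed) = 75/2532 = 0.029621
Under exogeneity and monotonicity, PN = (p₁ − p₀)/p₁.
PN = (0.12192 − 0.029621) / 0.12192 ≈ 0.7570

PN ≈ 0.757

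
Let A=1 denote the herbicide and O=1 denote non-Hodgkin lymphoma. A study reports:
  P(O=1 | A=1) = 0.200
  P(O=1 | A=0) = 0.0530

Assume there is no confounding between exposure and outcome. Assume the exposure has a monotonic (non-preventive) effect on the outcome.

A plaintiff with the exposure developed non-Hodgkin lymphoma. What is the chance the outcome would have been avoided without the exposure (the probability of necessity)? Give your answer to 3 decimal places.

Let p₁ = 0.2, p₀ = 0.053.
Under exogeneity and monotonicity, PN = (p₁ − p₀) / p₁.
PN = (0.2 − 0.053) / 0.2 = 0.147 / 0.2 ≈ 0.7350

PN ≈ 0.735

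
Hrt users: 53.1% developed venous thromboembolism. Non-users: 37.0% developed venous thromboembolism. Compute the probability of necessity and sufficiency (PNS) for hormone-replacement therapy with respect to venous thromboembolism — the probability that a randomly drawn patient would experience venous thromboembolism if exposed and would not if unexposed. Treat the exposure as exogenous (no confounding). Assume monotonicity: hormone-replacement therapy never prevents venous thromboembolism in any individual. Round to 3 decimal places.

PNS ≈ 0.161

p₁ = 0.531, p₀ = 0.37.
Under exogeneity and monotonicity, PNS = p₁ − p₀.
PNS = 0.531 − 0.37 = 0.161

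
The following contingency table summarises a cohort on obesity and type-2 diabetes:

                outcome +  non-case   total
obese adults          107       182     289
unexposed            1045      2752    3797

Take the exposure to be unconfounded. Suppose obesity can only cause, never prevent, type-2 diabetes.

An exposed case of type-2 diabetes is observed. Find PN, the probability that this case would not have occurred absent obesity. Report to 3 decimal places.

PN ≈ 0.257

p₁ = P(outcome | exposed) = 107/289 = 0.37024
p₀ = P(outcome | unexposed) = 1045/3797 = 0.27522
Under exogeneity and monotonicity, PN = (p₁ − p₀) / p₁.
PN = (0.37024 − 0.27522) / 0.37024 = 0.095025 / 0.37024 ≈ 0.2567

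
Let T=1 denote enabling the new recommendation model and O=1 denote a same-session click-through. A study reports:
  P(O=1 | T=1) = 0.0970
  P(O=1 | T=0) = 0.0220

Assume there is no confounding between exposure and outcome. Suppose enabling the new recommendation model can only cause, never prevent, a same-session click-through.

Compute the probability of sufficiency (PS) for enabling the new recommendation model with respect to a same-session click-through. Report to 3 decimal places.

PS ≈ 0.077

Let p₁ = 0.097, p₀ = 0.022.
Under exogeneity and monotonicity, PS = (p₁ − p₀) / (1 − p₀).
PS = (0.097 − 0.022) / (1 − 0.022) = 0.075 / 0.978 ≈ 0.0767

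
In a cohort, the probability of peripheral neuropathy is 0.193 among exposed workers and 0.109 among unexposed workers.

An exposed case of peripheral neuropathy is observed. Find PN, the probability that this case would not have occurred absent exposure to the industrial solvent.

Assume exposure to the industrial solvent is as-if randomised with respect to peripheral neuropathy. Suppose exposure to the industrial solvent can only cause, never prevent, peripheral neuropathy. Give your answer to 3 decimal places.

Let p₁ = 0.193, p₀ = 0.109.
Under exogeneity and monotonicity, PN = (p₁ − p₀) / p₁.
PN = (0.193 − 0.109) / 0.193 = 0.084 / 0.193 ≈ 0.4352

PN ≈ 0.435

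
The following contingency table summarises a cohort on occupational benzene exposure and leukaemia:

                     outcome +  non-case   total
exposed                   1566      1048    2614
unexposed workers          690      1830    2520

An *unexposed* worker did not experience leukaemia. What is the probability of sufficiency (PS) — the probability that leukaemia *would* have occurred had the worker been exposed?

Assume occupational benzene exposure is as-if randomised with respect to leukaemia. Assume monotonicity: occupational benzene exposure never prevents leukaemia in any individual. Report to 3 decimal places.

PS ≈ 0.448

p₁ = P(outcome | exposed) = 1566/2614 = 0.59908
p₀ = P(outcome | unexposed) = 690/2520 = 0.27381
Under exogeneity and monotonicity, PS = (p₁ − p₀)/(1 − p₀).
PS = (0.59908 − 0.27381) / 0.72619 ≈ 0.4479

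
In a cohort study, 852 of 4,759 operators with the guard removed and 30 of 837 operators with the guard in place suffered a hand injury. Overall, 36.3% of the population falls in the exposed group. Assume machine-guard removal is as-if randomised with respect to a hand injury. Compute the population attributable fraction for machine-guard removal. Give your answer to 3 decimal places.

p₁ = P(outcome | exposed) = 852/4759 = 0.17903
p₀ = P(outcome | unexposed) = 30/837 = 0.035842
Overall risk P(Y=1) = π·p₁ + (1−π)·p₀ = 0.363×0.17903 + 0.637×0.035842 = 0.087819.
Under exogeneity, PAF = [P(Y=1) − p₀] / P(Y=1).
PAF = (0.087819 − 0.035842) / 0.087819 ≈ 0.5919

PAF ≈ 0.592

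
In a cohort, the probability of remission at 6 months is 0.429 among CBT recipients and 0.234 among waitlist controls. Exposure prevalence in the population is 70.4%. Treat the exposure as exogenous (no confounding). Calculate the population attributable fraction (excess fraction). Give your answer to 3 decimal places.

Let p₁ = 0.429, p₀ = 0.234.
Overall risk P(Y=1) = π·p₁ + (1−π)·p₀ = 0.704×0.429 + 0.296×0.234 = 0.37128.
Under exogeneity, PAF = [P(Y=1) − p₀] / P(Y=1).
PAF = (0.37128 − 0.234) / 0.37128 ≈ 0.3697

PAF ≈ 0.370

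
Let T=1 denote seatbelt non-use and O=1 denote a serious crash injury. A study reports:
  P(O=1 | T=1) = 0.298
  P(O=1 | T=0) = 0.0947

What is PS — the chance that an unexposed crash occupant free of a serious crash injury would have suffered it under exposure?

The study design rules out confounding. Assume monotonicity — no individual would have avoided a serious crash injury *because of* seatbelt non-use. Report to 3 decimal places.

Let p₁ = 0.298, p₀ = 0.0947.
Under exogeneity and monotonicity, PS = (p₁ − p₀) / (1 − p₀).
PS = (0.298 − 0.0947) / (1 − 0.0947) = 0.2033 / 0.9053 ≈ 0.2246

PS ≈ 0.225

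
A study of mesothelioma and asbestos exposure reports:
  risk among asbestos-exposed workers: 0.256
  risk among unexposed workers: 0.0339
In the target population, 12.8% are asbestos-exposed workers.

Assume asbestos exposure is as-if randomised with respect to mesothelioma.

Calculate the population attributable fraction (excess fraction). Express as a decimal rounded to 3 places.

Let p₁ = 0.256, p₀ = 0.0339.
Overall risk P(Y=1) = π·p₁ + (1−π)·p₀ = 0.128×0.256 + 0.872×0.0339 = 0.062329.
Under exogeneity, PAF = [P(Y=1) − p₀] / P(Y=1).
PAF = (0.062329 − 0.0339) / 0.062329 ≈ 0.4561

PAF ≈ 0.456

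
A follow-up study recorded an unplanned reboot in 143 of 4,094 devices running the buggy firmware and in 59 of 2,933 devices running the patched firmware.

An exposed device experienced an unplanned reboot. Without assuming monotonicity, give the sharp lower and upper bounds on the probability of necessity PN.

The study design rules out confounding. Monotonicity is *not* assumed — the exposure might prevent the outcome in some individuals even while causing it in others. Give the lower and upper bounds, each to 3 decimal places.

p₁ = P(outcome | exposed) = 143/4094 = 0.034929
p₀ = P(outcome | unexposed) = 59/2933 = 0.020116
Under exogeneity alone the bounds on PN are max{0,(p₁−p₀)/p₁} ≤ PN ≤ min{1,(1−p₀)/p₁}.
  lower = (p₁ − p₀)/p₁ = 0.014813 / 0.034929 ≈ 0.4241
  upper = min{1, (1 − p₀)/p₁} = 0.97988 / 0.034929 ≈ 28.0535 → capped at 1

0.424 ≤ PN ≤ 1.000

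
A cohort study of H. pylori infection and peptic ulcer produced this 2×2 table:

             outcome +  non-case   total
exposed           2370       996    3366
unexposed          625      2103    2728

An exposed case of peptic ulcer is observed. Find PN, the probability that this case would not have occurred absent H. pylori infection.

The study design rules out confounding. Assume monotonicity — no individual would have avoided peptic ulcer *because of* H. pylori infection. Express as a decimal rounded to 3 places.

p₁ = P(outcome | exposed) = 2370/3366 = 0.7041
p₀ = P(outcome | unexposed) = 625/2728 = 0.22911
Under exogeneity and monotonicity, PN = (p₁ − p₀) / p₁.
PN = (0.7041 − 0.22911) / 0.7041 = 0.47499 / 0.7041 ≈ 0.6746

PN ≈ 0.675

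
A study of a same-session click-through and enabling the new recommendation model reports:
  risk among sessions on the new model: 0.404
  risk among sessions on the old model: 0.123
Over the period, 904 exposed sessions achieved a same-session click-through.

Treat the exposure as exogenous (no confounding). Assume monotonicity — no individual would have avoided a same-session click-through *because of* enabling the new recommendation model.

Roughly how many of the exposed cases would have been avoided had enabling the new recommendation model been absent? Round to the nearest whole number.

about 629 cases

Let p₁ = 0.404, p₀ = 0.123.
PN = (p₁ − p₀)/p₁ = (0.404 − 0.123) / 0.404 ≈ 0.69554.
Attributable cases ≈ PN × (exposed cases) = 0.69554 × 904 ≈ 628.77.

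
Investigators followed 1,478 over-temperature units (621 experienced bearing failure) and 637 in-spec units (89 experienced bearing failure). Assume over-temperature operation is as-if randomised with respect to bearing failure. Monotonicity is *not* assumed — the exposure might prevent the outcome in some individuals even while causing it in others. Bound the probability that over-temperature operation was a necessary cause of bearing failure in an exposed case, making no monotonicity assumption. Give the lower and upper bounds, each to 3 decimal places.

p₁ = P(outcome | exposed) = 621/1478 = 0.42016
p₀ = P(outcome | unexposed) = 89/637 = 0.13972
Under exogeneity alone the bounds on PN are max{0,(p₁−p₀)/p₁} ≤ PN ≤ min{1,(1−p₀)/p₁}.
  lower = (p₁ − p₀)/p₁ = 0.28044 / 0.42016 ≈ 0.6675
  upper = min{1, (1 − p₀)/p₁} = 0.86028 / 0.42016 ≈ 2.0475 → capped at 1

0.667 ≤ PN ≤ 1.000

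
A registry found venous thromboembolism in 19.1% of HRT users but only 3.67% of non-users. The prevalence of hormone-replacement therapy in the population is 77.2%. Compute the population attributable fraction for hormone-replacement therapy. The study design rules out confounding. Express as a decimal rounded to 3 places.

p₁ = 0.191, p₀ = 0.0367.
Overall risk P(Y=1) = π·p₁ + (1−π)·p₀ = 0.772×0.191 + 0.228×0.0367 = 0.15582.
Under exogeneity, PAF = [P(Y=1) − p₀] / P(Y=1).
PAF = (0.15582 − 0.0367) / 0.15582 ≈ 0.7645

PAF ≈ 0.764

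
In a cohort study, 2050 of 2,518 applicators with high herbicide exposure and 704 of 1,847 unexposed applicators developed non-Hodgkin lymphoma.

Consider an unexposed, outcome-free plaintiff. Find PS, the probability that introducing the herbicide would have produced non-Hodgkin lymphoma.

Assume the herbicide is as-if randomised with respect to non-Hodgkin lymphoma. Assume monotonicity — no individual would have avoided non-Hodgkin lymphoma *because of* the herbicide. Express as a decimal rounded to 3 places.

p₁ = P(outcome | exposed) = 2050/2518 = 0.81414
p₀ = P(outcome | unexposed) = 704/1847 = 0.38116
Under exogeneity and monotonicity, PS = (p₁ − p₀) / (1 − p₀).
PS = (0.81414 − 0.38116) / (1 − 0.38116) = 0.43298 / 0.61884 ≈ 0.6997

PS ≈ 0.700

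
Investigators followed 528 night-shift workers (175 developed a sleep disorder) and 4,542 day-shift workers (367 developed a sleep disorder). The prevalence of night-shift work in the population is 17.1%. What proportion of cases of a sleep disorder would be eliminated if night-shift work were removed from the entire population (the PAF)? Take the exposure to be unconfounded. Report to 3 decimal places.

PAF ≈ 0.347

p₁ = P(outcome | exposed) = 175/528 = 0.33144
p₀ = P(outcome | unexposed) = 367/4542 = 0.080801
Overall risk P(Y=1) = π·p₁ + (1−π)·p₀ = 0.171×0.33144 + 0.829×0.080801 = 0.12366.
Under exogeneity, PAF = [P(Y=1) − p₀] / P(Y=1).
PAF = (0.12366 − 0.080801) / 0.12366 ≈ 0.3466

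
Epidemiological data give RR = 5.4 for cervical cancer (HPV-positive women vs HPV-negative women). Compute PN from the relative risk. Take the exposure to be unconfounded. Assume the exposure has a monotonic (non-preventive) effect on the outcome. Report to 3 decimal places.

Under exogeneity and monotonicity, PN = (RR − 1) / RR = 1 − 1/RR.
PN = (5.4 − 1) / 5.4 = 4.4 / 5.4 ≈ 0.8148

PN ≈ 0.815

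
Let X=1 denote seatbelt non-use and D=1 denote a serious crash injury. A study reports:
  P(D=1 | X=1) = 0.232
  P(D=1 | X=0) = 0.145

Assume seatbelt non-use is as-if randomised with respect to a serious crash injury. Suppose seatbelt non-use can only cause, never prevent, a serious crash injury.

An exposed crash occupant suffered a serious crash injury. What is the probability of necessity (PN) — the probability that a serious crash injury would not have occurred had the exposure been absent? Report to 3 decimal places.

Let p₁ = 0.232, p₀ = 0.145.
Under exogeneity and monotonicity, PN = (p₁ − p₀) / p₁.
PN = (0.232 − 0.145) / 0.232 = 0.087 / 0.232 ≈ 0.3750

PN ≈ 0.375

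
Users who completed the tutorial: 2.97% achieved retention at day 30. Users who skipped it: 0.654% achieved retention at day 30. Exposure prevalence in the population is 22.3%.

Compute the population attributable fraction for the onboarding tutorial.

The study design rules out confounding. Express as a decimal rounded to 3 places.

p₁ = 0.0297, p₀ = 0.00654.
Overall risk P(Y=1) = π·p₁ + (1−π)·p₀ = 0.223×0.0297 + 0.777×0.00654 = 0.011705.
Under exogeneity, PAF = [P(Y=1) − p₀] / P(Y=1).
PAF = (0.011705 − 0.00654) / 0.011705 ≈ 0.4412

PAF ≈ 0.441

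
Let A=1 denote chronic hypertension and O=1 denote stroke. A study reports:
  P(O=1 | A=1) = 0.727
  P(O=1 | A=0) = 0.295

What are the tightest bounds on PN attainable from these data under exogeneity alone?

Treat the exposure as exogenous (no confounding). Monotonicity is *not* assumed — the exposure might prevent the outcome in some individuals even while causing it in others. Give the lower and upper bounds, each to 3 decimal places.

Let p₁ = 0.727, p₀ = 0.295.
Under exogeneity alone the bounds on PN are max{0,(p₁−p₀)/p₁} ≤ PN ≤ min{1,(1−p₀)/p₁}.
  lower = (p₁ − p₀)/p₁ = 0.432 / 0.727 ≈ 0.5942
  upper = min{1, (1 − p₀)/p₁} = 0.705 / 0.727 ≈ 0.9697

0.594 ≤ PN ≤ 0.970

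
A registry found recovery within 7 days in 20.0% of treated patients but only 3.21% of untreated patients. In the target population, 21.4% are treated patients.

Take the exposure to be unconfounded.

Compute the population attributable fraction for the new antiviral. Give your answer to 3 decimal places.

PAF ≈ 0.528

p₁ = 0.2, p₀ = 0.0321.
Overall risk P(Y=1) = π·p₁ + (1−π)·p₀ = 0.214×0.2 + 0.786×0.0321 = 0.068031.
Under exogeneity, PAF = [P(Y=1) − p₀] / P(Y=1).
PAF = (0.068031 − 0.0321) / 0.068031 ≈ 0.5282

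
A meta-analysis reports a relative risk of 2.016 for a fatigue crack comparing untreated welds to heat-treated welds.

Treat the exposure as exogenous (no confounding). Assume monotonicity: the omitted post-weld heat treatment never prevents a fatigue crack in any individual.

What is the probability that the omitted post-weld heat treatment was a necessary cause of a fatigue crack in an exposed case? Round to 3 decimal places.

PN ≈ 0.504

Under exogeneity and monotonicity, PN = (RR − 1) / RR = 1 − 1/RR.
PN = (2.016 − 1) / 2.016 = 1.016 / 2.016 ≈ 0.5040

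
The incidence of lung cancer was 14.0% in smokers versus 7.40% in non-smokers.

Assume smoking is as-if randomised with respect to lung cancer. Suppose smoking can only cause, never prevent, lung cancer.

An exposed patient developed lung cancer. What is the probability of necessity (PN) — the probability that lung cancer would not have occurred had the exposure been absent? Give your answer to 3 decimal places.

p₁ = 0.14, p₀ = 0.074.
Under exogeneity and monotonicity, PN = (p₁ − p₀) / p₁.
PN = (0.14 − 0.074) / 0.14 = 0.066 / 0.14 ≈ 0.4714

PN ≈ 0.471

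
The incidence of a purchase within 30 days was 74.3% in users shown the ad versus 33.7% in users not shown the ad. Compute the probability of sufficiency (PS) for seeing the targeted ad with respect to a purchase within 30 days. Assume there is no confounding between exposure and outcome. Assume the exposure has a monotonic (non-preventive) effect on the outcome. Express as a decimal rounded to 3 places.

PS ≈ 0.612

p₁ = 0.743, p₀ = 0.337.
Under exogeneity and monotonicity, PS = (p₁ − p₀) / (1 − p₀).
PS = (0.743 − 0.337) / (1 − 0.337) = 0.406 / 0.663 ≈ 0.6124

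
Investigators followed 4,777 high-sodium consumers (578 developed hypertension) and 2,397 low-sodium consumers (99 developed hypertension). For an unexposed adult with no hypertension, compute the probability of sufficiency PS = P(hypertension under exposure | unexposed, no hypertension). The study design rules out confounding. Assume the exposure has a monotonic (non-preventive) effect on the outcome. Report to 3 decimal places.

PS ≈ 0.083

p₁ = P(outcome | exposed) = 578/4777 = 0.121
p₀ = P(outcome | unexposed) = 99/2397 = 0.041302
Under exogeneity and monotonicity, PS = (p₁ − p₀) / (1 − p₀).
PS = (0.121 − 0.041302) / (1 − 0.041302) = 0.079695 / 0.9587 ≈ 0.0831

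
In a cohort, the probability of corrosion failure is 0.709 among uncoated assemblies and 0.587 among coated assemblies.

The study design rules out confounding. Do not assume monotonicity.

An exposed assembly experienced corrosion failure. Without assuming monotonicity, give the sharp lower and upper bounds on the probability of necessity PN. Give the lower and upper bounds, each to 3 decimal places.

0.172 ≤ PN ≤ 0.583

Let p₁ = 0.709, p₀ = 0.587.
Under exogeneity alone the bounds on PN are max{0,(p₁−p₀)/p₁} ≤ PN ≤ min{1,(1−p₀)/p₁}.
  lower = (p₁ − p₀)/p₁ = 0.122 / 0.709 ≈ 0.1721
  upper = min{1, (1 − p₀)/p₁} = 0.413 / 0.709 ≈ 0.5825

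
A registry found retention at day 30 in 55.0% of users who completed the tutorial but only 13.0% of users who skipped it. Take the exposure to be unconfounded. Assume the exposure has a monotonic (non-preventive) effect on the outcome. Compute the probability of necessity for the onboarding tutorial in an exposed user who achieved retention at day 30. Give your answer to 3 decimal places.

p₁ = 0.55, p₀ = 0.13.
Under exogeneity and monotonicity, PN = (p₁ − p₀) / p₁.
PN = (0.55 − 0.13) / 0.55 = 0.42 / 0.55 ≈ 0.7636

PN ≈ 0.764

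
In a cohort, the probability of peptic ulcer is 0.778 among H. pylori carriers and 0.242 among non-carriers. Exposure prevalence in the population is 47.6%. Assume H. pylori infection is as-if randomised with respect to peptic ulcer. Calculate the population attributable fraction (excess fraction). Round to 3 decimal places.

PAF ≈ 0.513

Let p₁ = 0.778, p₀ = 0.242.
Overall risk P(Y=1) = π·p₁ + (1−π)·p₀ = 0.476×0.778 + 0.524×0.242 = 0.49714.
Under exogeneity, PAF = [P(Y=1) − p₀] / P(Y=1).
PAF = (0.49714 − 0.242) / 0.49714 ≈ 0.5132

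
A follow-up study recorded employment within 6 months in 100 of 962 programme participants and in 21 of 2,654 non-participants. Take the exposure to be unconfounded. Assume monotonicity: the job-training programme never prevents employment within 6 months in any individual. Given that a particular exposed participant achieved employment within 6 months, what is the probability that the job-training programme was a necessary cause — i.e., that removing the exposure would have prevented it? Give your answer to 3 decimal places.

p₁ = P(outcome | exposed) = 100/962 = 0.10395
p₀ = P(outcome | unexposed) = 21/2654 = 0.0079126
Under exogeneity and monotonicity, PN = (p₁ − p₀) / p₁.
PN = (0.10395 − 0.0079126) / 0.10395 = 0.096038 / 0.10395 ≈ 0.9239

PN ≈ 0.924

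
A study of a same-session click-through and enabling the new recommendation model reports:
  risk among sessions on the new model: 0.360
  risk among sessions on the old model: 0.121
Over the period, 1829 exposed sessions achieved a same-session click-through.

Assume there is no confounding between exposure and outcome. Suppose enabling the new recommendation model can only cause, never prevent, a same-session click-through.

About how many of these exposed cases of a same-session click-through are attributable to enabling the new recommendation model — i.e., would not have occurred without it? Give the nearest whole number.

about 1214 cases

Let p₁ = 0.36, p₀ = 0.121.
PN = (p₁ − p₀)/p₁ = (0.36 − 0.121) / 0.36 ≈ 0.66389.
Attributable cases ≈ PN × (exposed cases) = 0.66389 × 1829 ≈ 1214.25.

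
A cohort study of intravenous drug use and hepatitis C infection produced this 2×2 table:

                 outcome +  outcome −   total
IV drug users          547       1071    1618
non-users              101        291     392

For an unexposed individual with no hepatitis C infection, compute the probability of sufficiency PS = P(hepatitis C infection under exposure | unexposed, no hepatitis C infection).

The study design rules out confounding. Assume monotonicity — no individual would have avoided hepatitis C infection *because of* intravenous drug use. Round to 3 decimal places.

p₁ = P(outcome | exposed) = 547/1618 = 0.33807
p₀ = P(outcome | unexposed) = 101/392 = 0.25765
Under exogeneity and monotonicity, PS = (p₁ − p₀) / (1 − p₀).
PS = (0.33807 − 0.25765) / (1 − 0.25765) = 0.080419 / 0.74235 ≈ 0.1083

PS ≈ 0.108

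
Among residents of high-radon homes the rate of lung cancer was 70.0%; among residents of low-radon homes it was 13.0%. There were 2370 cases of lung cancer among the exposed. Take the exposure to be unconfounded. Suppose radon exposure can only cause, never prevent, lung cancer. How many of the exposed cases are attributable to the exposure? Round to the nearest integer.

p₁ = 0.7, p₀ = 0.13.
PN = (p₁ − p₀)/p₁ = (0.7 − 0.13) / 0.7 ≈ 0.81429.
Attributable cases ≈ PN × (exposed cases) = 0.81429 × 2370 ≈ 1929.86.

about 1930 cases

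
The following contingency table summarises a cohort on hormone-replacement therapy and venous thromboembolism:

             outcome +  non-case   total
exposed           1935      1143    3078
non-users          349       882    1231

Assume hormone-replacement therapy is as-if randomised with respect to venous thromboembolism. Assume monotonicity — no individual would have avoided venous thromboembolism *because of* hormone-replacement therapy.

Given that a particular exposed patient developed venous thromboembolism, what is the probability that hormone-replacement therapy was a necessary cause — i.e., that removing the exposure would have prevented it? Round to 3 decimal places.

p₁ = P(outcome | exposed) = 1935/3078 = 0.62865
p₀ = P(outcome | unexposed) = 349/1231 = 0.28351
Under exogeneity and monotonicity, PN = (p₁ − p₀)/p₁.
PN = (0.62865 − 0.28351) / 0.62865 ≈ 0.5490

PN ≈ 0.549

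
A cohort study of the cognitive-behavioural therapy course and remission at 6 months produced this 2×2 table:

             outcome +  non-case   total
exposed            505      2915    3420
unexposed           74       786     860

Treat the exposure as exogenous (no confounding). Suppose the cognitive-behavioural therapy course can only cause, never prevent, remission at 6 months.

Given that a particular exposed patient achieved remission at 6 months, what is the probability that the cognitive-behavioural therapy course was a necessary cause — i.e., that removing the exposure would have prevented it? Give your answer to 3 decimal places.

p₁ = P(outcome | exposed) = 505/3420 = 0.14766
p₀ = P(outcome | unexposed) = 74/860 = 0.086047
Under exogeneity and monotonicity, PN = (p₁ − p₀) / p₁.
PN = (0.14766 − 0.086047) / 0.14766 = 0.061614 / 0.14766 ≈ 0.4173

PN ≈ 0.417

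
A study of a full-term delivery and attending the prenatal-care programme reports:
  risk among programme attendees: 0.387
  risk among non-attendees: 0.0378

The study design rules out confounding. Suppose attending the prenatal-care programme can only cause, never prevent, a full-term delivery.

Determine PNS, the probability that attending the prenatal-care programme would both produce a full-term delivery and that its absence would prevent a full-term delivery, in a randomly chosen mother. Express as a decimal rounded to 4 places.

PNS ≈ 0.3492

Let p₁ = 0.387, p₀ = 0.0378.
Under exogeneity and monotonicity, PNS = p₁ − p₀.
PNS = 0.387 − 0.0378 = 0.3492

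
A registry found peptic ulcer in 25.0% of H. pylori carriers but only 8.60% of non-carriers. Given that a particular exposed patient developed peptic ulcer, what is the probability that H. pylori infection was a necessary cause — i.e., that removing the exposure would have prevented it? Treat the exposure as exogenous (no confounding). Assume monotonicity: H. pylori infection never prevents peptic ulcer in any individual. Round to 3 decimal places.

PN ≈ 0.656

p₁ = 0.25, p₀ = 0.086.
Under exogeneity and monotonicity, PN = (p₁ − p₀) / p₁.
PN = (0.25 − 0.086) / 0.25 = 0.164 / 0.25 ≈ 0.6560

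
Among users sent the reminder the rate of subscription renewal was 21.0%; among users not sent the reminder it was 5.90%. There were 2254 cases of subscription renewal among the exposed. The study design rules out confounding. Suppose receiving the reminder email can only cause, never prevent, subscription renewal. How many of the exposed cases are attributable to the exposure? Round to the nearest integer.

p₁ = 0.21, p₀ = 0.059.
PN = (p₁ − p₀)/p₁ = (0.21 − 0.059) / 0.21 ≈ 0.71905.
Attributable cases ≈ PN × (exposed cases) = 0.71905 × 2254 ≈ 1620.73.

about 1621 cases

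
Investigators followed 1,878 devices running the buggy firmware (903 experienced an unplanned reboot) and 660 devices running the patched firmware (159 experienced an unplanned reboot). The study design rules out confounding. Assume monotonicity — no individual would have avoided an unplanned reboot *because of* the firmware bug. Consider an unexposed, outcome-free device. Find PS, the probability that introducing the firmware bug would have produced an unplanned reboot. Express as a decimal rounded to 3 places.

PS ≈ 0.316

p₁ = P(outcome | exposed) = 903/1878 = 0.48083
p₀ = P(outcome | unexposed) = 159/660 = 0.24091
Under exogeneity and monotonicity, PS = (p₁ − p₀) / (1 − p₀).
PS = (0.48083 − 0.24091) / (1 − 0.24091) = 0.23992 / 0.75909 ≈ 0.3161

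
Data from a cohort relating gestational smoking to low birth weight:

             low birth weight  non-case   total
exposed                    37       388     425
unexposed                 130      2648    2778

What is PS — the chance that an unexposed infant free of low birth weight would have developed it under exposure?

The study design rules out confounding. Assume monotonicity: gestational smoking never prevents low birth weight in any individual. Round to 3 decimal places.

PS ≈ 0.042

p₁ = P(outcome | exposed) = 37/425 = 0.087059
p₀ = P(outcome | unexposed) = 130/2778 = 0.046796
Under exogeneity and monotonicity, PS = (p₁ − p₀)/(1 − p₀).
PS = (0.087059 − 0.046796) / 0.9532 ≈ 0.0422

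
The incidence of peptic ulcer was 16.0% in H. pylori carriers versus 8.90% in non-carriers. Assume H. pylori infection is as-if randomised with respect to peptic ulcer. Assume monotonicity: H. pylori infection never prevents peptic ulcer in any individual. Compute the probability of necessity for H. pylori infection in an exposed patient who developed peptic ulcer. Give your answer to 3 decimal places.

PN ≈ 0.444

p₁ = 0.16, p₀ = 0.089.
Under exogeneity and monotonicity, PN = (p₁ − p₀) / p₁.
PN = (0.16 − 0.089) / 0.16 = 0.071 / 0.16 ≈ 0.4437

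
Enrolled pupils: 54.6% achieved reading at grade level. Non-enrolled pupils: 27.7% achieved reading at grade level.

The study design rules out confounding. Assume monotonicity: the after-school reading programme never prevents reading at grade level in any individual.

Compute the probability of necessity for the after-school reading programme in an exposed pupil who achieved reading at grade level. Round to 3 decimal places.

PN ≈ 0.493

p₁ = 0.546, p₀ = 0.277.
Under exogeneity and monotonicity, PN = (p₁ − p₀) / p₁.
PN = (0.546 − 0.277) / 0.546 = 0.269 / 0.546 ≈ 0.4927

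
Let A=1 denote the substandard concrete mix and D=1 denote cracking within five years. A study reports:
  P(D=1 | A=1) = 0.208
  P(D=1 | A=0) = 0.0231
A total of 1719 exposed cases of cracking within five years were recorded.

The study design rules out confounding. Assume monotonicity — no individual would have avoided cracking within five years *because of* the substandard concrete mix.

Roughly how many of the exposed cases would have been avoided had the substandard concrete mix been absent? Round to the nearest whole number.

Let p₁ = 0.208, p₀ = 0.0231.
PN = (p₁ − p₀)/p₁ = (0.208 − 0.0231) / 0.208 ≈ 0.88894.
Attributable cases ≈ PN × (exposed cases) = 0.88894 × 1719 ≈ 1528.09.

about 1528 cases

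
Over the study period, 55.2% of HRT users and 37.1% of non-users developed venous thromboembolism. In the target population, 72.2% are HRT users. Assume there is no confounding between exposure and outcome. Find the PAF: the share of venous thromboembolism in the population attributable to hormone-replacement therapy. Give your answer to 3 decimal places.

PAF ≈ 0.260

p₁ = 0.552, p₀ = 0.371.
Overall risk P(Y=1) = π·p₁ + (1−π)·p₀ = 0.722×0.552 + 0.278×0.371 = 0.50168.
Under exogeneity, PAF = [P(Y=1) − p₀] / P(Y=1).
PAF = (0.50168 − 0.371) / 0.50168 ≈ 0.2605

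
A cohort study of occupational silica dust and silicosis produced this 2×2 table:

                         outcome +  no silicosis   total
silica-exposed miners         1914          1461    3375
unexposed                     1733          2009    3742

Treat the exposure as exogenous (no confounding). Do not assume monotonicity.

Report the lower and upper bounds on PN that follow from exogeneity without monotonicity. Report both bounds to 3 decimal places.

0.183 ≤ PN ≤ 0.947

p₁ = P(outcome | exposed) = 1914/3375 = 0.56711
p₀ = P(outcome | unexposed) = 1733/3742 = 0.46312
Under exogeneity alone the bounds on PN are max{0,(p₁−p₀)/p₁} ≤ PN ≤ min{1,(1−p₀)/p₁}.
  lower = (p₁ − p₀)/p₁ = 0.10399 / 0.56711 ≈ 0.1834
  upper = min{1, (1 − p₀)/p₁} = 0.53688 / 0.56711 ≈ 0.9467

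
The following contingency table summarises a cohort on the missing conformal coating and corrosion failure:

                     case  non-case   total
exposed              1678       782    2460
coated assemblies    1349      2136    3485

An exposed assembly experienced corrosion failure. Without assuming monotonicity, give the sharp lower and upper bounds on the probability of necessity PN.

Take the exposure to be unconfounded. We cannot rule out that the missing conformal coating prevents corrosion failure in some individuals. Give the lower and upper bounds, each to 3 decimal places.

p₁ = P(outcome | exposed) = 1678/2460 = 0.68211
p₀ = P(outcome | unexposed) = 1349/3485 = 0.38709
Under exogeneity alone the bounds on PN are max{0,(p₁−p₀)/p₁} ≤ PN ≤ min{1,(1−p₀)/p₁}.
  lower = (p₁ − p₀)/p₁ = 0.29503 / 0.68211 ≈ 0.4325
  upper = min{1, (1 − p₀)/p₁} = 0.61291 / 0.68211 ≈ 0.8985

0.433 ≤ PN ≤ 0.899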